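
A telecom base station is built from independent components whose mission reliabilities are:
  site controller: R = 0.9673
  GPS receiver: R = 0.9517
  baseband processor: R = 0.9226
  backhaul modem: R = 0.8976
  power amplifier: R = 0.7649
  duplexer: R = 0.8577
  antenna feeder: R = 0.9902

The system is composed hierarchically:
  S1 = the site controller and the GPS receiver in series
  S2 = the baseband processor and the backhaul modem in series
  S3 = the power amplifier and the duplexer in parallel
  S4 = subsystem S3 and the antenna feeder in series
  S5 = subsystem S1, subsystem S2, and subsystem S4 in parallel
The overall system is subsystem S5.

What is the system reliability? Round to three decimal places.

0.999

Series (site controller and GPS receiver): 0.96730 × 0.95170 = 0.92058
Series (baseband processor and backhaul modem): 0.92260 × 0.89760 = 0.82813
Parallel (power amplifier and duplexer): 1 − (1 − 0.76490)(1 − 0.85770) = 0.96655
Series ([0.96655] and antenna feeder): 0.96655 × 0.99020 = 0.95708
Parallel ([0.92058], [0.82813], and [0.95708]): 1 − (1 − 0.92058)(1 − 0.82813)(1 − 0.95708) = 0.999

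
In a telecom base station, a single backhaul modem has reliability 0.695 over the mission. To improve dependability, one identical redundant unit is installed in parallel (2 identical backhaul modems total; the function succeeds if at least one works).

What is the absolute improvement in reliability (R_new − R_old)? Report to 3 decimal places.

0.212

R_before = 0.695
R_after = 1 − (1 − 0.695)^2 = 0.907
ΔR = 0.907 − 0.695 = 0.212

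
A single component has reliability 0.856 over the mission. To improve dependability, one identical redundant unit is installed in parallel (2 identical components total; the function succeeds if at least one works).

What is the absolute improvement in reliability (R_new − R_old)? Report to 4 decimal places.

R_before = 0.856
R_after = 1 − (1 − 0.856)^2 = 0.9793
ΔR = 0.9793 − 0.856 = 0.1233

0.1233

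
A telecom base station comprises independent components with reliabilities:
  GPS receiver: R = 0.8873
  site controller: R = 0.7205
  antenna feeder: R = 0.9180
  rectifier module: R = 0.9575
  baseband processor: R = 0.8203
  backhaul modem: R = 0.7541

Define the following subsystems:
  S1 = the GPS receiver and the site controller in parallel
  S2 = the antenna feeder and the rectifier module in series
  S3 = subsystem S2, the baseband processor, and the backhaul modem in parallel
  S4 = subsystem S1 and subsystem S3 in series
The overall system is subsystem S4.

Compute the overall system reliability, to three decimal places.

Parallel (GPS receiver and site controller): 1 − (1 − 0.88730)(1 − 0.72050) = 0.96850
Series (antenna feeder and rectifier module): 0.91800 × 0.95750 = 0.87899
Parallel ([0.87899], baseband processor, and backhaul modem): 1 − (1 − 0.87899)(1 − 0.82030)(1 − 0.75410) = 0.99465
Series ([0.96850] and [0.99465]): 0.96850 × 0.99465 = 0.963

0.963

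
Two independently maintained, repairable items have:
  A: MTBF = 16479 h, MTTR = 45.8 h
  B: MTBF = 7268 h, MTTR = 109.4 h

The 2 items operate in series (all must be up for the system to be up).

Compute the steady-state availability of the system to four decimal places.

A(A) = MTBF/(MTBF+MTTR) = 16479/(16479+45.8) = 0.997228
A(B) = MTBF/(MTBF+MTTR) = 7268/(7268+109.4) = 0.985171
Series availability: 0.997228 × 0.985171 = 0.9824

0.9824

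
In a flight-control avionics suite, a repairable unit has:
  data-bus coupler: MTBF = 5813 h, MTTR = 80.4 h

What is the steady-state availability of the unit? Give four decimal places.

A(data-bus coupler) = MTBF/(MTBF+MTTR) = 5813/(5813+80.4) = 0.9864

0.9864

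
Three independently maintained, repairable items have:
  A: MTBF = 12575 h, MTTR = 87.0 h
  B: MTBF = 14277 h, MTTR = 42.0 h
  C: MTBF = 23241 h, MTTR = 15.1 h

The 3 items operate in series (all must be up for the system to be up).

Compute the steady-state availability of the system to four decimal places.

0.9896

A(A) = MTBF/(MTBF+MTTR) = 12575/(12575+87.0) = 0.993129
A(B) = MTBF/(MTBF+MTTR) = 14277/(14277+42.0) = 0.997067
A(C) = MTBF/(MTBF+MTTR) = 23241/(23241+15.1) = 0.999351
Series availability: 0.993129 × 0.997067 × 0.999351 = 0.9896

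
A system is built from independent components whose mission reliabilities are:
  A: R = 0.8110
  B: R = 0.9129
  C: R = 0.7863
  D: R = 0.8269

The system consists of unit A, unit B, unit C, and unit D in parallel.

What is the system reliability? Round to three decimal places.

Parallel (A, B, C, and D): 1 − (1 − 0.81100)(1 − 0.91290)(1 − 0.78630)(1 − 0.82690) = 0.999

0.999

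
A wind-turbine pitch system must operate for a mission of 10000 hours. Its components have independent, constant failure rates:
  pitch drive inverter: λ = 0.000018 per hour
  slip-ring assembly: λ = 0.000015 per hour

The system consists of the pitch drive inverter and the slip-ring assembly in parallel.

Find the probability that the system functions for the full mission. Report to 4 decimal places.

0.9771

R(pitch drive inverter) = exp(−0.000018 × 10000) = 0.835270
R(slip-ring assembly) = exp(−0.000015 × 10000) = 0.860708
Parallel (pitch drive inverter and slip-ring assembly): 1 − (1 − 0.835270)(1 − 0.860708) = 0.9771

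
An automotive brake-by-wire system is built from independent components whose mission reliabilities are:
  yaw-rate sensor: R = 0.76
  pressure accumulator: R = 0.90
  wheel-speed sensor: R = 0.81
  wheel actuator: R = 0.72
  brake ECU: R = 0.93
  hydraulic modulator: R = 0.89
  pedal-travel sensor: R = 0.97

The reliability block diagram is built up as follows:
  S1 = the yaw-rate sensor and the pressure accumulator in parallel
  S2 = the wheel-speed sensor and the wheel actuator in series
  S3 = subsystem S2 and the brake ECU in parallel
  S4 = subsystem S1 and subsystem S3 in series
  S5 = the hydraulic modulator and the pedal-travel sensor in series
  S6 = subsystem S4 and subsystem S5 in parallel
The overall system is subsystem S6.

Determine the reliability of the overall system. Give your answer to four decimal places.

0.9928

Parallel (yaw-rate sensor and pressure accumulator): 1 − (1 − 0.760000)(1 − 0.900000) = 0.976000
Series (wheel-speed sensor and wheel actuator): 0.810000 × 0.720000 = 0.583200
Parallel ([0.583200] and brake ECU): 1 − (1 − 0.583200)(1 − 0.930000) = 0.970824
Series ([0.976000] and [0.970824]): 0.976000 × 0.970824 = 0.947524
Series (hydraulic modulator and pedal-travel sensor): 0.890000 × 0.970000 = 0.863300
Parallel ([0.947524] and [0.863300]): 1 − (1 − 0.947524)(1 − 0.863300) = 0.9928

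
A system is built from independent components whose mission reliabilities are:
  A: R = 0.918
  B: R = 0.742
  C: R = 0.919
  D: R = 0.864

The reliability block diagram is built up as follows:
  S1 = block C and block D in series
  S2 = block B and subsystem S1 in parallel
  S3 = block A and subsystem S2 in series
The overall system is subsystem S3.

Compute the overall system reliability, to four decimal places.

0.8692

Series (C and D): 0.919000 × 0.864000 = 0.794016
Parallel (B and [0.794016]): 1 − (1 − 0.742000)(1 − 0.794016) = 0.946856
Series (A and [0.946856]): 0.918000 × 0.946856 = 0.8692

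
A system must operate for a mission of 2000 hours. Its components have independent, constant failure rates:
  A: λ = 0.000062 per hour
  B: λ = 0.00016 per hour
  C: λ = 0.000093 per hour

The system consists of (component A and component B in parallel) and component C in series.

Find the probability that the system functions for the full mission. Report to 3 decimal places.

R(A) = exp(−0.000062 × 2000) = 0.88338
R(B) = exp(−0.00016 × 2000) = 0.72615
R(C) = exp(−0.000093 × 2000) = 0.83027
Parallel (A and B): 1 − (1 − 0.88338)(1 − 0.72615) = 0.96806
Series ([0.96806] and C): 0.96806 × 0.83027 = 0.804

0.804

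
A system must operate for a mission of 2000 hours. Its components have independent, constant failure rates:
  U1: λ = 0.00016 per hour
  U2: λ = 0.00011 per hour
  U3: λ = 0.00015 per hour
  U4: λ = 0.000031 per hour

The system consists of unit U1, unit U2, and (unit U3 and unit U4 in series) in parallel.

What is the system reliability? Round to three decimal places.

R(U1) = exp(−0.00016 × 2000) = 0.72615
R(U2) = exp(−0.00011 × 2000) = 0.80252
R(U3) = exp(−0.00015 × 2000) = 0.74082
R(U4) = exp(−0.000031 × 2000) = 0.93988
Series (U3 and U4): 0.74082 × 0.93988 = 0.69628
Parallel (U1, U2, and [0.69628]): 1 − (1 − 0.72615)(1 − 0.80252)(1 − 0.69628) = 0.984

0.984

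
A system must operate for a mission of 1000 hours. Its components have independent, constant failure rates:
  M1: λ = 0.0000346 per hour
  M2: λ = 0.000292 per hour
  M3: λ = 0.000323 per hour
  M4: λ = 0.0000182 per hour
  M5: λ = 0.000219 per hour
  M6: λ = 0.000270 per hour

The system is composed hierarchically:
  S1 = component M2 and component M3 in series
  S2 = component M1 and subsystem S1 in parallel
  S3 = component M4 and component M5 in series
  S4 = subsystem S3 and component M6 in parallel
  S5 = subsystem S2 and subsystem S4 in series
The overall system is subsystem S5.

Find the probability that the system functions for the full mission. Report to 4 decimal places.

R(M1) = exp(−0.0000346 × 1000) = 0.965992
R(M2) = exp(−0.000292 × 1000) = 0.746769
R(M3) = exp(−0.000323 × 1000) = 0.723974
R(M4) = exp(−0.0000182 × 1000) = 0.981965
R(M5) = exp(−0.000219 × 1000) = 0.803322
R(M6) = exp(−0.000270 × 1000) = 0.763379
Series (M2 and M3): 0.746769 × 0.723974 = 0.540641
Parallel (M1 and [0.540641]): 1 − (1 − 0.965992)(1 − 0.540641) = 0.984378
Series (M4 and M5): 0.981965 × 0.803322 = 0.788834
Parallel ([0.788834] and M6): 1 − (1 − 0.788834)(1 − 0.763379) = 0.950034
Series ([0.984378] and [0.950034]): 0.984378 × 0.950034 = 0.9352

0.9352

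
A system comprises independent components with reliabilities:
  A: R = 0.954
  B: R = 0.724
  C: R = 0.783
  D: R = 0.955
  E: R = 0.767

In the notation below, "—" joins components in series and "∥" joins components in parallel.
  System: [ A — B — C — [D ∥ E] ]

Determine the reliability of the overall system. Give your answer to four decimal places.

Parallel (D and E): 1 − (1 − 0.955000)(1 − 0.767000) = 0.989515
Series (A, B, C, and [0.989515]): 0.954000 × 0.724000 × 0.783000 × 0.989515 = 0.5351

0.5351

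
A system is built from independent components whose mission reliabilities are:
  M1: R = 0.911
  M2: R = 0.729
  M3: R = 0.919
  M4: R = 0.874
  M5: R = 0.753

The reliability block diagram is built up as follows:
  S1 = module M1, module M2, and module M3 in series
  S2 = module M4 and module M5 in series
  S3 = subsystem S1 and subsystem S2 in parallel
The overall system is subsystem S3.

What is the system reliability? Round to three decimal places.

0.867

Series (M1, M2, and M3): 0.91100 × 0.72900 × 0.91900 = 0.61033
Series (M4 and M5): 0.87400 × 0.75300 = 0.65812
Parallel ([0.61033] and [0.65812]): 1 − (1 − 0.61033)(1 − 0.65812) = 0.867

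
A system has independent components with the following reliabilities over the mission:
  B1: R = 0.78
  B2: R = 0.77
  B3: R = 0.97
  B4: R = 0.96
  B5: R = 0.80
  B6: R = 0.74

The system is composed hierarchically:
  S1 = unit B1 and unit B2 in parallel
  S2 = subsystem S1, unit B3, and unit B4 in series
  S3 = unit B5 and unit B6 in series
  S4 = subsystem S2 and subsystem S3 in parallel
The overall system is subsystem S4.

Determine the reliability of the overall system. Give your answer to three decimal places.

0.953

Parallel (B1 and B2): 1 − (1 − 0.78000)(1 − 0.77000) = 0.94940
Series ([0.94940], B3, and B4): 0.94940 × 0.97000 × 0.96000 = 0.88408
Series (B5 and B6): 0.80000 × 0.74000 = 0.59200
Parallel ([0.88408] and [0.59200]): 1 − (1 − 0.88408)(1 − 0.59200) = 0.953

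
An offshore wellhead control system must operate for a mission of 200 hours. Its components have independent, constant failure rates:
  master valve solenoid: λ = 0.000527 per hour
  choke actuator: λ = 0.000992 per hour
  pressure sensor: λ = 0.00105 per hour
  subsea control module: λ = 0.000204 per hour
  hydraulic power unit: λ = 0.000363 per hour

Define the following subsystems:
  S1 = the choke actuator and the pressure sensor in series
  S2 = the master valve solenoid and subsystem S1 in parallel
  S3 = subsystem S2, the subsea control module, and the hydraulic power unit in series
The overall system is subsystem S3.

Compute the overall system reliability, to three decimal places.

R(master valve solenoid) = exp(−0.000527 × 200) = 0.89996
R(choke actuator) = exp(−0.000992 × 200) = 0.82004
R(pressure sensor) = exp(−0.00105 × 200) = 0.81058
R(subsea control module) = exp(−0.000204 × 200) = 0.96002
R(hydraulic power unit) = exp(−0.000363 × 200) = 0.92997
Series (choke actuator and pressure sensor): 0.82004 × 0.81058 = 0.66471
Parallel (master valve solenoid and [0.66471]): 1 − (1 − 0.89996)(1 − 0.66471) = 0.96646
Series ([0.96646], subsea control module, and hydraulic power unit): 0.96646 × 0.96002 × 0.92997 = 0.863

0.863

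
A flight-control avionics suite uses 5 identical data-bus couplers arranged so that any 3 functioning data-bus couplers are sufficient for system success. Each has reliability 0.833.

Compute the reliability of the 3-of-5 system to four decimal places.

0.9643

R = Σ_{i=3}^{5} C(5,i) p^i (1−p)^{5−i} with p = 0.833
C(5,3)·0.833^3·0.167^2 = 0.161201
C(5,4)·0.833^4·0.167^1 = 0.402037
C(5,5)·0.833^5·0.167^0 = 0.401074
Sum = 0.9643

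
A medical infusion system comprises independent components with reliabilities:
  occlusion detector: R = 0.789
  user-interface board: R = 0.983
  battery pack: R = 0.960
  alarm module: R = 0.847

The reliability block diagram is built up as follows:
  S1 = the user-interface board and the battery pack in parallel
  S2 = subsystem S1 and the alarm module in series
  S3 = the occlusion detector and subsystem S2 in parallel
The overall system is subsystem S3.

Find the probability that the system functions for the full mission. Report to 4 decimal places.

0.9676

Parallel (user-interface board and battery pack): 1 − (1 − 0.983000)(1 − 0.960000) = 0.999320
Series ([0.999320] and alarm module): 0.999320 × 0.847000 = 0.846424
Parallel (occlusion detector and [0.846424]): 1 − (1 − 0.789000)(1 − 0.846424) = 0.9676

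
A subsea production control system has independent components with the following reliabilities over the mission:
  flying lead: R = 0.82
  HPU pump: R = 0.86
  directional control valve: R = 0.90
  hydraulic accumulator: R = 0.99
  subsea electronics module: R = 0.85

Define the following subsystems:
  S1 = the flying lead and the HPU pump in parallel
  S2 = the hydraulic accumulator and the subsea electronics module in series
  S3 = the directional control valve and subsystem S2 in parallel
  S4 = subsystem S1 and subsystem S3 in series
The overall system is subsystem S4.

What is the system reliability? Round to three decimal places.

Parallel (flying lead and HPU pump): 1 − (1 − 0.82000)(1 − 0.86000) = 0.97480
Series (hydraulic accumulator and subsea electronics module): 0.99000 × 0.85000 = 0.84150
Parallel (directional control valve and [0.84150]): 1 − (1 − 0.90000)(1 − 0.84150) = 0.98415
Series ([0.97480] and [0.98415]): 0.97480 × 0.98415 = 0.959

0.959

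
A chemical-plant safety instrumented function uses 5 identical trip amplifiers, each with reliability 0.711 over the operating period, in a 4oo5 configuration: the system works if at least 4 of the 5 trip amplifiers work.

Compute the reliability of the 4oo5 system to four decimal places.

R = Σ_{i=4}^{5} C(5,i) p^i (1−p)^{5−i} with p = 0.711
C(5,4)·0.711^4·0.289^1 = 0.369272
C(5,5)·0.711^5·0.289^0 = 0.181697
Sum = 0.5510

0.5510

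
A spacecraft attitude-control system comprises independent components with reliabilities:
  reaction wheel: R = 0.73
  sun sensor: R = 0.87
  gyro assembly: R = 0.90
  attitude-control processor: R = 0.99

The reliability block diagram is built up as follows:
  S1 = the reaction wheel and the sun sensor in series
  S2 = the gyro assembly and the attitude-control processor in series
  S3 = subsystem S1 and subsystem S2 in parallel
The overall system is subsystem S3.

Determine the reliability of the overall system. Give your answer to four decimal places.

0.9602

Series (reaction wheel and sun sensor): 0.730000 × 0.870000 = 0.635100
Series (gyro assembly and attitude-control processor): 0.900000 × 0.990000 = 0.891000
Parallel ([0.635100] and [0.891000]): 1 − (1 − 0.635100)(1 − 0.891000) = 0.9602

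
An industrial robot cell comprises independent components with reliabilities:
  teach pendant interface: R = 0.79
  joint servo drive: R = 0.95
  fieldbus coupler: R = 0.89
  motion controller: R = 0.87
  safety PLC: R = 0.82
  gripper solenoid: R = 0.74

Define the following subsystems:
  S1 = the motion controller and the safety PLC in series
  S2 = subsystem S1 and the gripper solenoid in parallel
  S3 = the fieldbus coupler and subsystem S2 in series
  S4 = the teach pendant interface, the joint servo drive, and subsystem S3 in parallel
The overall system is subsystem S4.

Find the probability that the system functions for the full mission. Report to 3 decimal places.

0.998

Series (motion controller and safety PLC): 0.87000 × 0.82000 = 0.71340
Parallel ([0.71340] and gripper solenoid): 1 − (1 − 0.71340)(1 − 0.74000) = 0.92548
Series (fieldbus coupler and [0.92548]): 0.89000 × 0.92548 = 0.82368
Parallel (teach pendant interface, joint servo drive, and [0.82368]): 1 − (1 − 0.79000)(1 − 0.95000)(1 − 0.82368) = 0.998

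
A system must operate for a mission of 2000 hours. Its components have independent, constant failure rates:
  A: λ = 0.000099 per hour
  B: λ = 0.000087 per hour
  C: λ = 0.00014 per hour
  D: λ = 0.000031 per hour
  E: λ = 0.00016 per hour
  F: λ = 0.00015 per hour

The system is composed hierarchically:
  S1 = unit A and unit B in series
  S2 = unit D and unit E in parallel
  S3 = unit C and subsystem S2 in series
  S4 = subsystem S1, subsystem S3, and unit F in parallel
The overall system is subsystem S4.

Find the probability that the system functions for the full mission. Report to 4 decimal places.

0.9793

R(A) = exp(−0.000099 × 2000) = 0.820370
R(B) = exp(−0.000087 × 2000) = 0.840297
R(C) = exp(−0.00014 × 2000) = 0.755784
R(D) = exp(−0.000031 × 2000) = 0.939883
R(E) = exp(−0.00016 × 2000) = 0.726149
R(F) = exp(−0.00015 × 2000) = 0.740818
Series (A and B): 0.820370 × 0.840297 = 0.689354
Parallel (D and E): 1 − (1 − 0.939883)(1 − 0.726149) = 0.983537
Series (C and [0.983537]): 0.755784 × 0.983537 = 0.743342
Parallel ([0.689354], [0.743342], and F): 1 − (1 − 0.689354)(1 − 0.743342)(1 − 0.740818) = 0.9793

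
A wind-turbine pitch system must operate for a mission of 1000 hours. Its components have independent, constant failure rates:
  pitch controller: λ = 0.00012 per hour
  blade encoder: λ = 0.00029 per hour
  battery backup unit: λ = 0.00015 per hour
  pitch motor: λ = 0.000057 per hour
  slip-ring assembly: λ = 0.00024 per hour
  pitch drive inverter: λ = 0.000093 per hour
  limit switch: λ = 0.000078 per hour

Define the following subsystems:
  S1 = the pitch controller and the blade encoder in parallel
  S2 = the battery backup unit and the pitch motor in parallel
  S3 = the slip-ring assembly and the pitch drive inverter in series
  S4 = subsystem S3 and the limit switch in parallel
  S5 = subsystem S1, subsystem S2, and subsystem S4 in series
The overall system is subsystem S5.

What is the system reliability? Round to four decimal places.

R(pitch controller) = exp(−0.00012 × 1000) = 0.886920
R(blade encoder) = exp(−0.00029 × 1000) = 0.748264
R(battery backup unit) = exp(−0.00015 × 1000) = 0.860708
R(pitch motor) = exp(−0.000057 × 1000) = 0.944594
R(slip-ring assembly) = exp(−0.00024 × 1000) = 0.786628
R(pitch drive inverter) = exp(−0.000093 × 1000) = 0.911194
R(limit switch) = exp(−0.000078 × 1000) = 0.924964
Parallel (pitch controller and blade encoder): 1 − (1 − 0.886920)(1 − 0.748264) = 0.971534
Parallel (battery backup unit and pitch motor): 1 − (1 − 0.860708)(1 − 0.944594) = 0.992282
Series (slip-ring assembly and pitch drive inverter): 0.786628 × 0.911194 = 0.716771
Parallel ([0.716771] and limit switch): 1 − (1 − 0.716771)(1 − 0.924964) = 0.978748
Series ([0.971534], [0.992282], and [0.978748]): 0.971534 × 0.992282 × 0.978748 = 0.9435

0.9435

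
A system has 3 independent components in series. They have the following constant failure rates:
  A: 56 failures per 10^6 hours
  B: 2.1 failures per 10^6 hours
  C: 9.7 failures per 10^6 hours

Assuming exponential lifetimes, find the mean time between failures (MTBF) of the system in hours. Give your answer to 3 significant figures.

14700

Series of exponential components: λ_sys = Σ λ_i
λ_sys = 0.000056 + 0.0000021 + 0.0000097 = 6.7800e-05 /h
MTBF = 1 / λ_sys = 14700 h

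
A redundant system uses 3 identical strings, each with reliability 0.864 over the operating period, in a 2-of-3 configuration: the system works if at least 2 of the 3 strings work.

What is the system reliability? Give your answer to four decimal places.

R = Σ_{i=2}^{3} C(3,i) p^i (1−p)^{3−i} with p = 0.864
C(3,2)·0.864^2·0.136^1 = 0.304570
C(3,3)·0.864^3·0.136^0 = 0.644973
Sum = 0.9495

0.9495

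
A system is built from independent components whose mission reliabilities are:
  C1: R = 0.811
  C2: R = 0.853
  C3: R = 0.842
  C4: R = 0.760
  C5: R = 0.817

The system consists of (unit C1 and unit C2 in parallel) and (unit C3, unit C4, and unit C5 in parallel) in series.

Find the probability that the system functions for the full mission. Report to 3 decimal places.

0.965

Parallel (C1 and C2): 1 − (1 − 0.81100)(1 − 0.85300) = 0.97222
Parallel (C3, C4, and C5): 1 − (1 − 0.84200)(1 − 0.76000)(1 − 0.81700) = 0.99306
Series ([0.97222] and [0.99306]): 0.97222 × 0.99306 = 0.965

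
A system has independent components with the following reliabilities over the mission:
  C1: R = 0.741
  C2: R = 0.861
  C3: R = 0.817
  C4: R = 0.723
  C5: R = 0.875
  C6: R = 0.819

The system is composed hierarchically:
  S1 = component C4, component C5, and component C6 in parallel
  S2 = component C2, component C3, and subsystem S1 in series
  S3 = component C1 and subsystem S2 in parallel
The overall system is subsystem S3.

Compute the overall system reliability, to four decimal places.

Parallel (C4, C5, and C6): 1 − (1 − 0.723000)(1 − 0.875000)(1 − 0.819000) = 0.993733
Series (C2, C3, and [0.993733]): 0.861000 × 0.817000 × 0.993733 = 0.699029
Parallel (C1 and [0.699029]): 1 − (1 − 0.741000)(1 − 0.699029) = 0.9220

0.9220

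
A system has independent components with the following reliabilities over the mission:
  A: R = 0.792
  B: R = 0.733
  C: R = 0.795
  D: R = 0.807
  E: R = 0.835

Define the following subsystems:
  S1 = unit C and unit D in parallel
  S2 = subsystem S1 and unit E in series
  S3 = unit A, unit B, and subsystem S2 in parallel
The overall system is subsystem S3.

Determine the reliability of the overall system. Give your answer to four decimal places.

Parallel (C and D): 1 − (1 − 0.795000)(1 − 0.807000) = 0.960435
Series ([0.960435] and E): 0.960435 × 0.835000 = 0.801963
Parallel (A, B, and [0.801963]): 1 − (1 − 0.792000)(1 − 0.733000)(1 − 0.801963) = 0.9890

0.9890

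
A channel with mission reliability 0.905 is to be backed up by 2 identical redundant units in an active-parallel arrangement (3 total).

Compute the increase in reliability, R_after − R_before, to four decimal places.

R_before = 0.905
R_after = 1 − (1 − 0.905)^3 = 0.9991
ΔR = 0.9991 − 0.905 = 0.0941

0.0941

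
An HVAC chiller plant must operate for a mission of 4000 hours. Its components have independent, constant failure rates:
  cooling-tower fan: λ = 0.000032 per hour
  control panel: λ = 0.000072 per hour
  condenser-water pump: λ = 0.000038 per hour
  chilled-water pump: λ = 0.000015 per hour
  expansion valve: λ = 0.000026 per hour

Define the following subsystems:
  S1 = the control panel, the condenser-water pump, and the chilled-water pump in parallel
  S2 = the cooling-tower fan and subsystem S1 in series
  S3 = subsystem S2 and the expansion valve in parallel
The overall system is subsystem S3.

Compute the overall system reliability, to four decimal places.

0.9880

R(cooling-tower fan) = exp(−0.000032 × 4000) = 0.879853
R(control panel) = exp(−0.000072 × 4000) = 0.749762
R(condenser-water pump) = exp(−0.000038 × 4000) = 0.858988
R(chilled-water pump) = exp(−0.000015 × 4000) = 0.941765
R(expansion valve) = exp(−0.000026 × 4000) = 0.901225
Parallel (control panel, condenser-water pump, and chilled-water pump): 1 − (1 − 0.749762)(1 − 0.858988)(1 − 0.941765) = 0.997945
Series (cooling-tower fan and [0.997945]): 0.879853 × 0.997945 = 0.878045
Parallel ([0.878045] and expansion valve): 1 − (1 − 0.878045)(1 − 0.901225) = 0.9880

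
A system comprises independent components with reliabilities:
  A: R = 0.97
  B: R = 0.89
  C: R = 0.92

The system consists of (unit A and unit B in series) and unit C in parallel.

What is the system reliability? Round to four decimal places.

Series (A and B): 0.970000 × 0.890000 = 0.863300
Parallel ([0.863300] and C): 1 − (1 − 0.863300)(1 − 0.920000) = 0.9891

0.9891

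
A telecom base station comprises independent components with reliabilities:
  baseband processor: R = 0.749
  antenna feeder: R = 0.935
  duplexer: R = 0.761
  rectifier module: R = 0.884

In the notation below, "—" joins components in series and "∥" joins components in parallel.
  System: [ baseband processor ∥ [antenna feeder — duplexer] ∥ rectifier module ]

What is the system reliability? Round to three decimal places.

0.992

Series (antenna feeder and duplexer): 0.93500 × 0.76100 = 0.71154
Parallel (baseband processor, [0.71154], and rectifier module): 1 − (1 − 0.74900)(1 − 0.71154)(1 − 0.88400) = 0.992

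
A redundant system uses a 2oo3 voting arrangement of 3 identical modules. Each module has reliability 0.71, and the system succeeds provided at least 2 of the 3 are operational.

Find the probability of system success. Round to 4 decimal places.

0.7965

R = Σ_{i=2}^{3} C(3,i) p^i (1−p)^{3−i} with p = 0.71
C(3,2)·0.71^2·0.29^1 = 0.438567
C(3,3)·0.71^3·0.29^0 = 0.357911
Sum = 0.7965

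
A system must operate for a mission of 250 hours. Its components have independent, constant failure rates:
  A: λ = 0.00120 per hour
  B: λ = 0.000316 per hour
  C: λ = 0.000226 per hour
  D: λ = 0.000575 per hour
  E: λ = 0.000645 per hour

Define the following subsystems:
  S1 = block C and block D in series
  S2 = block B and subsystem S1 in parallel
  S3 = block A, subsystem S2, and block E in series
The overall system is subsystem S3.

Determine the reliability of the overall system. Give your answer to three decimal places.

0.622

R(A) = exp(−0.00120 × 250) = 0.74082
R(B) = exp(−0.000316 × 250) = 0.92404
R(C) = exp(−0.000226 × 250) = 0.94507
R(D) = exp(−0.000575 × 250) = 0.86610
R(E) = exp(−0.000645 × 250) = 0.85108
Series (C and D): 0.94507 × 0.86610 = 0.81853
Parallel (B and [0.81853]): 1 − (1 − 0.92404)(1 − 0.81853) = 0.98622
Series (A, [0.98622], and E): 0.74082 × 0.98622 × 0.85108 = 0.622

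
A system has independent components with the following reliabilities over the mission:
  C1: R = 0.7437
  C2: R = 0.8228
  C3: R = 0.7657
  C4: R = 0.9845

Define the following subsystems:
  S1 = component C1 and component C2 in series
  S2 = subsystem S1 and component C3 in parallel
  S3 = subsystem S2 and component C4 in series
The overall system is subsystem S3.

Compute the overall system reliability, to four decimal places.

0.8950

Series (C1 and C2): 0.743700 × 0.822800 = 0.611916
Parallel ([0.611916] and C3): 1 − (1 − 0.611916)(1 − 0.765700) = 0.909072
Series ([0.909072] and C4): 0.909072 × 0.984500 = 0.8950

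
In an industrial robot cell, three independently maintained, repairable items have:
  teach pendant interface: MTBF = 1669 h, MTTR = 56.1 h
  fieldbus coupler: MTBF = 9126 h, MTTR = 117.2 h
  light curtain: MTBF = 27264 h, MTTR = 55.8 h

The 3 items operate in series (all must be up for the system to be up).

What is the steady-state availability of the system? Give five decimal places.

0.95326

A(teach pendant interface) = MTBF/(MTBF+MTTR) = 1669/(1669+56.1) = 0.967480
A(fieldbus coupler) = MTBF/(MTBF+MTTR) = 9126/(9126+117.2) = 0.987320
A(light curtain) = MTBF/(MTBF+MTTR) = 27264/(27264+55.8) = 0.997958
Series availability: 0.967480 × 0.987320 × 0.997958 = 0.95326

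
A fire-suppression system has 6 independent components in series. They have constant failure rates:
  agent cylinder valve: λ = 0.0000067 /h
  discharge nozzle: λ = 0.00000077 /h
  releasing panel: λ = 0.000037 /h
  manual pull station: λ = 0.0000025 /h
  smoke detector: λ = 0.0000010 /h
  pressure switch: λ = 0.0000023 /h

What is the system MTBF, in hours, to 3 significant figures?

19900

Series of exponential components: λ_sys = Σ λ_i
λ_sys = 0.0000067 + 0.00000077 + 0.000037 + 0.0000025 + 0.0000010 + 0.0000023 = 5.0270e-05 /h
MTBF = 1 / λ_sys = 19900 h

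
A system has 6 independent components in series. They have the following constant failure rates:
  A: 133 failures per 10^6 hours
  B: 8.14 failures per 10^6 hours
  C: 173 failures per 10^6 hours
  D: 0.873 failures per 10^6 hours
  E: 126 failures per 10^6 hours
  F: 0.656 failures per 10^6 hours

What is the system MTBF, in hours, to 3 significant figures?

Series of exponential components: λ_sys = Σ λ_i
λ_sys = 0.000133 + 0.00000814 + 0.000173 + 0.000000873 + 0.000126 + 0.000000656 = 4.4167e-04 /h
MTBF = 1 / λ_sys = 2260 h

2260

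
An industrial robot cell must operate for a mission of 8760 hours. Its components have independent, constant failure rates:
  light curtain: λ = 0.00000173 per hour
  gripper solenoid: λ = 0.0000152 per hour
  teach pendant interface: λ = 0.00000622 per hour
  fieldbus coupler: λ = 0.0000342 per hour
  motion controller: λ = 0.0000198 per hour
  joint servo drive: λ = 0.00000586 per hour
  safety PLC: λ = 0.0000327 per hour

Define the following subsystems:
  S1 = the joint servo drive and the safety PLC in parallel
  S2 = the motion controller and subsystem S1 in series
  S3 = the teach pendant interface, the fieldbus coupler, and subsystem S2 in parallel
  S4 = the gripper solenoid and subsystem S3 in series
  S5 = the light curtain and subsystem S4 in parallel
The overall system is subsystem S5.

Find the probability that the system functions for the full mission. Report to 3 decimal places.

0.998

R(light curtain) = exp(−0.00000173 × 8760) = 0.98496
R(gripper solenoid) = exp(−0.0000152 × 8760) = 0.87533
R(teach pendant interface) = exp(−0.00000622 × 8760) = 0.94697
R(fieldbus coupler) = exp(−0.0000342 × 8760) = 0.74112
R(motion controller) = exp(−0.0000198 × 8760) = 0.84076
R(joint servo drive) = exp(−0.00000586 × 8760) = 0.94996
R(safety PLC) = exp(−0.0000327 × 8760) = 0.75092
Parallel (joint servo drive and safety PLC): 1 − (1 − 0.94996)(1 − 0.75092) = 0.98754
Series (motion controller and [0.98754]): 0.84076 × 0.98754 = 0.83028
Parallel (teach pendant interface, fieldbus coupler, and [0.83028]): 1 − (1 − 0.94697)(1 − 0.74112)(1 − 0.83028) = 0.99767
Series (gripper solenoid and [0.99767]): 0.87533 × 0.99767 = 0.87329
Parallel (light curtain and [0.87329]): 1 − (1 − 0.98496)(1 − 0.87329) = 0.998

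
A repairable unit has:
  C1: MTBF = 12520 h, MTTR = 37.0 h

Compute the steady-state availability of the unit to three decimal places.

A(C1) = MTBF/(MTBF+MTTR) = 12520/(12520+37.0) = 0.997

0.997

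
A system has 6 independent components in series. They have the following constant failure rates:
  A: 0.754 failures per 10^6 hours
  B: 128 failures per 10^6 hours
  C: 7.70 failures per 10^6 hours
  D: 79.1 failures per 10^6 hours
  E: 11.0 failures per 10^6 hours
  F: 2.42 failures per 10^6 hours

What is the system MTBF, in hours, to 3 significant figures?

Series of exponential components: λ_sys = Σ λ_i
λ_sys = 0.000000754 + 0.000128 + 0.00000770 + 0.0000791 + 0.0000110 + 0.00000242 = 2.2897e-04 /h
MTBF = 1 / λ_sys = 4370 h

4370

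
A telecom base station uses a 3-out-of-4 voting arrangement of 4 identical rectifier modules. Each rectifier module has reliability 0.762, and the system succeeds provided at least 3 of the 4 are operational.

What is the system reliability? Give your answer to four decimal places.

0.7584

R = Σ_{i=3}^{4} C(4,i) p^i (1−p)^{4−i} with p = 0.762
C(4,3)·0.762^3·0.238^1 = 0.421213
C(4,4)·0.762^4·0.238^0 = 0.337147
Sum = 0.7584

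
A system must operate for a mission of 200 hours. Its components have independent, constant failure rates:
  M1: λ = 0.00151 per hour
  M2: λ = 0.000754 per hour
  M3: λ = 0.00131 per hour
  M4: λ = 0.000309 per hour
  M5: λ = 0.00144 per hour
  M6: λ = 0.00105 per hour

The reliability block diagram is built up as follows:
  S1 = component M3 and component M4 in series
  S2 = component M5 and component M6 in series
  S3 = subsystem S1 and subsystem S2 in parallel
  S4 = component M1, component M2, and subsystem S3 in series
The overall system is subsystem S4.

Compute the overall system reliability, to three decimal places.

0.567

R(M1) = exp(−0.00151 × 200) = 0.73934
R(M2) = exp(−0.000754 × 200) = 0.86002
R(M3) = exp(−0.00131 × 200) = 0.76951
R(M4) = exp(−0.000309 × 200) = 0.94007
R(M5) = exp(−0.00144 × 200) = 0.74976
R(M6) = exp(−0.00105 × 200) = 0.81058
Series (M3 and M4): 0.76951 × 0.94007 = 0.72339
Series (M5 and M6): 0.74976 × 0.81058 = 0.60774
Parallel ([0.72339] and [0.60774]): 1 − (1 − 0.72339)(1 − 0.60774) = 0.89150
Series (M1, M2, and [0.89150]): 0.73934 × 0.86002 × 0.89150 = 0.567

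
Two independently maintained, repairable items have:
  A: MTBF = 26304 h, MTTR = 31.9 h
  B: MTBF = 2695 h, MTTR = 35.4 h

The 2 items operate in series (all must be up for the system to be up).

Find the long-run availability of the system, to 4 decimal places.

A(A) = MTBF/(MTBF+MTTR) = 26304/(26304+31.9) = 0.998789
A(B) = MTBF/(MTBF+MTTR) = 2695/(2695+35.4) = 0.987035
Series availability: 0.998789 × 0.987035 = 0.9858

0.9858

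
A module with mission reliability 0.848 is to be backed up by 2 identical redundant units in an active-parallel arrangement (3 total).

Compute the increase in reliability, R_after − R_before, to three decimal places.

R_before = 0.848
R_after = 1 − (1 − 0.848)^3 = 0.996
ΔR = 0.996 − 0.848 = 0.148

0.148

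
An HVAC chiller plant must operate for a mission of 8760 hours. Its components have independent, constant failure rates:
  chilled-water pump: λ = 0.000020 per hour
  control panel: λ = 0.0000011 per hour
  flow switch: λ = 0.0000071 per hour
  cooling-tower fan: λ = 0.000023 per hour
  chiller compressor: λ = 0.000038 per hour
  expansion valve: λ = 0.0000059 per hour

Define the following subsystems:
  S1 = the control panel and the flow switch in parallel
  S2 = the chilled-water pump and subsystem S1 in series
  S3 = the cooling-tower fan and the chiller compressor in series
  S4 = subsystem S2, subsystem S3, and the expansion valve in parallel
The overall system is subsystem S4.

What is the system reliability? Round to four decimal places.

0.9966

R(chilled-water pump) = exp(−0.000020 × 8760) = 0.839289
R(control panel) = exp(−0.0000011 × 8760) = 0.990410
R(flow switch) = exp(−0.0000071 × 8760) = 0.939699
R(cooling-tower fan) = exp(−0.000023 × 8760) = 0.817520
R(chiller compressor) = exp(−0.000038 × 8760) = 0.716856
R(expansion valve) = exp(−0.0000059 × 8760) = 0.949629
Parallel (control panel and flow switch): 1 − (1 − 0.990410)(1 − 0.939699) = 0.999422
Series (chilled-water pump and [0.999422]): 0.839289 × 0.999422 = 0.838804
Series (cooling-tower fan and chiller compressor): 0.817520 × 0.716856 = 0.586044
Parallel ([0.838804], [0.586044], and expansion valve): 1 − (1 − 0.838804)(1 − 0.586044)(1 − 0.949629) = 0.9966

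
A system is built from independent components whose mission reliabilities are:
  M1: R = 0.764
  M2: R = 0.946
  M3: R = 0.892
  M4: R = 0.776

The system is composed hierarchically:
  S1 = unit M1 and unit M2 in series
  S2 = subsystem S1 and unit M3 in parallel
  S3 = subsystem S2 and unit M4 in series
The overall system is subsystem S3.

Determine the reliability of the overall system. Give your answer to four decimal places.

Series (M1 and M2): 0.764000 × 0.946000 = 0.722744
Parallel ([0.722744] and M3): 1 − (1 − 0.722744)(1 − 0.892000) = 0.970056
Series ([0.970056] and M4): 0.970056 × 0.776000 = 0.7528

0.7528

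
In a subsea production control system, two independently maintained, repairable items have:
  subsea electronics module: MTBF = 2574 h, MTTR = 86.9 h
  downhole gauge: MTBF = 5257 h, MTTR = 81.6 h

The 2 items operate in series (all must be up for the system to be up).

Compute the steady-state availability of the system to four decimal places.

A(subsea electronics module) = MTBF/(MTBF+MTTR) = 2574/(2574+86.9) = 0.967342
A(downhole gauge) = MTBF/(MTBF+MTTR) = 5257/(5257+81.6) = 0.984715
Series availability: 0.967342 × 0.984715 = 0.9526

0.9526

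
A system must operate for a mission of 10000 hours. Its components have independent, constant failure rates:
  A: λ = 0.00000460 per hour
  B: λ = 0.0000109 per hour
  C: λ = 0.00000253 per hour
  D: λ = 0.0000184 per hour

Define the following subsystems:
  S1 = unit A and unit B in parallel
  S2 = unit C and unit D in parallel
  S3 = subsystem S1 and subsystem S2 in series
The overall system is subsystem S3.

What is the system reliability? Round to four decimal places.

0.9912

R(A) = exp(−0.00000460 × 10000) = 0.955042
R(B) = exp(−0.0000109 × 10000) = 0.896730
R(C) = exp(−0.00000253 × 10000) = 0.975017
R(D) = exp(−0.0000184 × 10000) = 0.831936
Parallel (A and B): 1 − (1 − 0.955042)(1 − 0.896730) = 0.995357
Parallel (C and D): 1 − (1 − 0.975017)(1 − 0.831936) = 0.995801
Series ([0.995357] and [0.995801]): 0.995357 × 0.995801 = 0.9912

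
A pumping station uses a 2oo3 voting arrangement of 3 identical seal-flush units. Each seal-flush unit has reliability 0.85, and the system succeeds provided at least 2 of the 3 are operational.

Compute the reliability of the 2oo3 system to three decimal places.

R = Σ_{i=2}^{3} C(3,i) p^i (1−p)^{3−i} with p = 0.85
C(3,2)·0.85^2·0.15^1 = 0.32513
C(3,3)·0.85^3·0.15^0 = 0.61413
Sum = 0.939

0.939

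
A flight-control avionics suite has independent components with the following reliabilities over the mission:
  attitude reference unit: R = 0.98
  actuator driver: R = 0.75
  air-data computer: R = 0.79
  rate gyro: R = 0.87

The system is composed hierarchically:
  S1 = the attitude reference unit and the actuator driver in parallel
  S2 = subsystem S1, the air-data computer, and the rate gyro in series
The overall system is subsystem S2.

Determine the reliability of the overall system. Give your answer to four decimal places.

Parallel (attitude reference unit and actuator driver): 1 − (1 − 0.980000)(1 − 0.750000) = 0.995000
Series ([0.995000], air-data computer, and rate gyro): 0.995000 × 0.790000 × 0.870000 = 0.6839

0.6839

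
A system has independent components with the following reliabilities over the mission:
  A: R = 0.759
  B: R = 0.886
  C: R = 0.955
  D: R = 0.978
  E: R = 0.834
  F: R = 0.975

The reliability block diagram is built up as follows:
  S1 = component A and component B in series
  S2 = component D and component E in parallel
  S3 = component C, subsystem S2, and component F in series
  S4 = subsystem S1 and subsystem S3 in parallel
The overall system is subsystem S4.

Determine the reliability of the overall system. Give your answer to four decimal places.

Series (A and B): 0.759000 × 0.886000 = 0.672474
Parallel (D and E): 1 − (1 − 0.978000)(1 − 0.834000) = 0.996348
Series (C, [0.996348], and F): 0.955000 × 0.996348 × 0.975000 = 0.927725
Parallel ([0.672474] and [0.927725]): 1 − (1 − 0.672474)(1 − 0.927725) = 0.9763

0.9763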